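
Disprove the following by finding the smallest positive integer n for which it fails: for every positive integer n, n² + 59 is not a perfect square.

We need the least positive integer n for which n² + 59 is a perfect square.
For n = 1, 2, 3, 4, …, 26, 27, 28 the conclusion holds.
n = 29: 29² + 59 = 900 = 30², a perfect square.

n = 29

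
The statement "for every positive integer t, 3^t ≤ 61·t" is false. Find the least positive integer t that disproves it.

For t = 1, 2, 3, 4, 5 the conclusion holds.
t = 6: 3^t = 729 and 61·t = 366, so 729 > 366.

t = 6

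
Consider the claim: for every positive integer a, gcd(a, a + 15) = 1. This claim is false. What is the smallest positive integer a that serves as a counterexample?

a = 3

Check each positive integer a in order until gcd(a, a + 15) > 1.
For a = 1, 2 the conclusion holds.
a = 3: gcd(3, 18) = 3.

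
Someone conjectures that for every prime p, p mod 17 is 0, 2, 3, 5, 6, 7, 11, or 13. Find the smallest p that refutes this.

A counterexample is any prime p such that the claim fails; we check each in order.
The first 9 eligible values, up to p = 23, all satisfy the conclusion.
p = 29: 29 mod 17 = 12 — not in {0, 2, 3, 5, 6, 7, 11, 13}.
Thus p = 29 disproves the claim, and no smaller p works.

p = 29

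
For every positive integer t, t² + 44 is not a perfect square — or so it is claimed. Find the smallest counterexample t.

We need the least positive integer t for which t² + 44 is a perfect square.
For t = 1, 2, 3, 4, 5, 6, 7, 8, 9 the conclusion holds.
t = 10: 10² + 44 = 144 = 12², a perfect square.

t = 10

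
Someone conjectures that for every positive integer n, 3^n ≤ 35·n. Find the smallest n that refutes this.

n = 5

We need the least positive integer n for which 3^n > 35·n.
n = 1: 3^n = 3 and 35·n = 35, so 3 ≤ 35.
n = 2: 3^n = 9 and 35·n = 70, so 9 ≤ 70.
n = 3: 3^n = 27 and 35·n = 105, so 27 ≤ 105.
n = 4: 3^n = 81 and 35·n = 140, so 81 ≤ 140.
n = 5: 3^n = 243 and 35·n = 175, so 243 > 175.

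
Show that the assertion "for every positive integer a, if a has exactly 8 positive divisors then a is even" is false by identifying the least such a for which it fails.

a = 105

The first 12 eligible values, up to a = 104, all satisfy the conclusion.
a = 105: divisors of 105: 1, 3, 5, 7, 15, 21, 35, 105; 105 is odd.
Thus a = 105 disproves the claim, and no smaller a works.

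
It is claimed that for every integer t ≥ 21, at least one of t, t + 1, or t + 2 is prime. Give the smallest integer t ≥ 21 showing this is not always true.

t = 24

A counterexample is any integer t ≥ 21 such that t, t + 1, t + 2 are all composite; we check each in order.
For t = 21, 22, 23 the conclusion holds.
t = 24: 24 = 2 × 12; 25 = 5 × 5; 26 = 2 × 13 — all composite.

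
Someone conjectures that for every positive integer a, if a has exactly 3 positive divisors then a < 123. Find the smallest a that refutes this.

a = 169

We need the least positive integer a for which a has exactly 3 positive divisors but the claim fails.
a = 4: τ(4) = 3; 4 < 123.
a = 9: τ(9) = 3; 9 < 123.
a = 25: τ(25) = 3; 25 < 123.
a = 49: τ(49) = 3; 49 < 123.
a = 121: τ(121) = 3; 121 < 123.
a = 169: τ(169) = 3; 169 ≥ 123.
So a = 169 is the smallest counterexample.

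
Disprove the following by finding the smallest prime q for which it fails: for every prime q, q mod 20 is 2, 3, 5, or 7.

The first 4 eligible values, up to q = 7, all satisfy the conclusion.
q = 11: 11 mod 20 = 11 — not in {2, 3, 5, 7}.
So q = 11 is the smallest counterexample.

q = 11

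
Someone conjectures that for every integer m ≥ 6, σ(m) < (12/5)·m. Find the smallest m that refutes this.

A counterexample is any integer m ≥ 6 such that the claim fails; we check each in order.
For m = 6, 7, 8, 9, …, 21, 22, 23 the conclusion holds.
m = 24: σ(24) = 60; 60 ≥ 288/5.

m = 24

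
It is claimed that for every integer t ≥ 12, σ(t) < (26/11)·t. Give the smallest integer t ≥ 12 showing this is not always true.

A counterexample is any integer t ≥ 12 such that the claim fails; we check each in order.
For t = 12, 13, 14, 15, …, 21, 22, 23 the conclusion holds.
t = 24: σ(24) = 60; 60 ≥ 624/11.
So t = 24 is the smallest counterexample.

t = 24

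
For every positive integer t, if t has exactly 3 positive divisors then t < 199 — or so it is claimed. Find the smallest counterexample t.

Check each positive integer t in order until t has exactly 3 positive divisors but the claim fails.
For t = 4, 9, 25, 49, 121, 169 the conclusion holds.
t = 289: τ(289) = 3; 289 ≥ 199.
So t = 289 is the smallest counterexample.

t = 289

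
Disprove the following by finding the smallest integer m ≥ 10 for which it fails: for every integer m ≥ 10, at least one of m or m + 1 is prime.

We need the least integer m ≥ 10 for which m, m + 1 are both composite.
m = 10: 11 is prime.
m = 11: 11 is prime.
m = 12: 13 is prime.
m = 13: 13 is prime.
m = 14: 14 = 2 × 7; 15 = 3 × 5 — both composite.

m = 14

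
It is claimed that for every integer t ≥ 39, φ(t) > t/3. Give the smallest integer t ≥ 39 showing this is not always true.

t = 42

Check each integer t ≥ 39 in order until the claim fails.
For t = 39, 40, 41 the conclusion holds.
t = 42: φ(42) = 12 and 42/3 = 14, so φ(42) ≤ 42/3.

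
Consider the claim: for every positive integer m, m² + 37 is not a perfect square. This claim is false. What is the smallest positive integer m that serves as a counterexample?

m = 18

Check each positive integer m in order until m² + 37 is a perfect square.
For m = 1, 2, 3, 4, …, 15, 16, 17 the conclusion holds.
m = 18: 18² + 37 = 361 = 19², a perfect square.
Hence m = 18 is a counterexample.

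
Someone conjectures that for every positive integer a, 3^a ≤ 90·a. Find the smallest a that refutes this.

The first 5 eligible values, up to a = 5, all satisfy the conclusion.
a = 6: 3^a = 729 and 90·a = 540, so 729 > 540.

a = 6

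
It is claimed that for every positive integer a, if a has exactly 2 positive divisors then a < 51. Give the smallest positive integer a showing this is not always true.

Check each positive integer a in order until a has exactly 2 positive divisors but the claim fails.
For a = 2, 3, 5, 7, …, 41, 43, 47 the conclusion holds.
a = 53: τ(53) = 2; 53 ≥ 51.

a = 53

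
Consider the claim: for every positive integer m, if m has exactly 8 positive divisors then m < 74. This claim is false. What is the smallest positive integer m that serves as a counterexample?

Check each positive integer m in order until m has exactly 8 positive divisors but the claim fails.
For m = 24, 30, 40, 42, 54, 56, 66, 70 the conclusion holds.
m = 78: τ(78) = 8; 78 ≥ 74.
Hence m = 78 is a counterexample.

m = 78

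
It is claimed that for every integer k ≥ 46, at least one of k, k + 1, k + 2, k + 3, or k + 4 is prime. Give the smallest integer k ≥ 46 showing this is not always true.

k = 48

A counterexample is any integer k ≥ 46 such that k, k + 1, k + 2, k + 3, k + 4 are all composite; we check each in order.
k = 46: 47 is prime.
k = 47: 47 is prime.
k = 48: 48 = 2 × 24; 49 = 7 × 7; 50 = 2 × 25; 51 = 3 × 17; 52 = 2 × 26 — all composite.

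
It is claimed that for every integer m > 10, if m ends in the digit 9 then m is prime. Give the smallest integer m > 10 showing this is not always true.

m = 19: 19 ends in 9 and is prime.
m = 29: 29 ends in 9 and is prime.
m = 39: 39 ends in 9; 39 = 3 × 13, composite.

m = 39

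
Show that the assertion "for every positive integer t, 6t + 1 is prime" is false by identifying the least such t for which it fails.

t = 4

t = 1: 6t + 1 = 7, prime.
t = 2: 6t + 1 = 13, prime.
t = 3: 6t + 1 = 19, prime.
t = 4: 6t + 1 = 25 = 5 × 5, composite.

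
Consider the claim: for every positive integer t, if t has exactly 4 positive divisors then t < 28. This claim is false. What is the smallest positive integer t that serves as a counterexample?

Check each positive integer t in order until t has exactly 4 positive divisors but the claim fails.
The first 9 eligible values, up to t = 27, all satisfy the conclusion.
t = 33: τ(33) = 4; 33 ≥ 28.
Thus t = 33 disproves the claim, and no smaller t works.

t = 33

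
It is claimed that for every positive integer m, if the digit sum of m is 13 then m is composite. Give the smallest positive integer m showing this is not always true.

Check each positive integer m in order until the digit sum of m is 13 but m is prime.
For m = 49, 58 the conclusion holds.
m = 67: digit sum 13; 67 is prime, not composite.

m = 67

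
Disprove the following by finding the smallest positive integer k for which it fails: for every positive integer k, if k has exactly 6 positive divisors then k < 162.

For k = 12, 18, 20, 28, …, 147, 148, 153 the conclusion holds.
k = 164: τ(164) = 6; 164 ≥ 162.

k = 164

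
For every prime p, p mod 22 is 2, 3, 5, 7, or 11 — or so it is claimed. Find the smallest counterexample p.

p = 13

A counterexample is any prime p such that the claim fails; we check each in order.
p = 2: 2 mod 22 = 2.
p = 3: 3 mod 22 = 3.
p = 5: 5 mod 22 = 5.
p = 7: 7 mod 22 = 7.
p = 11: 11 mod 22 = 11.
p = 13: 13 mod 22 = 13 — not in {2, 3, 5, 7, 11}.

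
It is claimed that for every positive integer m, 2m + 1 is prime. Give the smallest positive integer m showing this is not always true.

A counterexample is any positive integer m such that 2m + 1 is not prime; we check each in order.
m = 1: 2m + 1 = 3, prime.
m = 2: 2m + 1 = 5, prime.
m = 3: 2m + 1 = 7, prime.
m = 4: 2m + 1 = 9 = 3 × 3, composite.

m = 4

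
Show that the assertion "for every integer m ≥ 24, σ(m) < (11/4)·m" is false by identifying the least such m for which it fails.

m = 60

A counterexample is any integer m ≥ 24 such that the claim fails; we check each in order.
For m = 24, 25, 26, 27, …, 57, 58, 59 the conclusion holds.
m = 60: σ(60) = 168; 168 ≥ 165.
Thus m = 60 disproves the claim, and no smaller m works.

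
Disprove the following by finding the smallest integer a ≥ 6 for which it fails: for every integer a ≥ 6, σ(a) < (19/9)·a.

a = 12

A counterexample is any integer a ≥ 6 such that the claim fails; we check each in order.
a = 6: σ(6) = 12; 12 < 38/3.
a = 7: σ(7) = 8; 8 < 133/9.
a = 8: σ(8) = 15; 15 < 152/9.
a = 9: σ(9) = 13; 13 < 19.
a = 10: σ(10) = 18; 18 < 190/9.
a = 11: σ(11) = 12; 12 < 209/9.
a = 12: σ(12) = 28; 28 ≥ 76/3.
Thus a = 12 disproves the claim, and no smaller a works.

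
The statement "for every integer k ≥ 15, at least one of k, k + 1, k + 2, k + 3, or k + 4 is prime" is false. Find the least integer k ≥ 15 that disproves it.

k = 24

The first 9 eligible values, up to k = 23, all satisfy the conclusion.
k = 24: 24 = 2 × 12; 25 = 5 × 5; 26 = 2 × 13; 27 = 3 × 9; 28 = 2 × 14 — all composite.
Hence k = 24 is a counterexample.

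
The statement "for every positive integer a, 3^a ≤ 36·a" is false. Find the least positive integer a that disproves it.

A counterexample is any positive integer a such that 3^a > 36·a; we check each in order.
a = 1: 3^a = 3 and 36·a = 36, so 3 ≤ 36.
a = 2: 3^a = 9 and 36·a = 72, so 9 ≤ 72.
a = 3: 3^a = 27 and 36·a = 108, so 27 ≤ 108.
a = 4: 3^a = 81 and 36·a = 144, so 81 ≤ 144.
a = 5: 3^a = 243 and 36·a = 180, so 243 > 180.

a = 5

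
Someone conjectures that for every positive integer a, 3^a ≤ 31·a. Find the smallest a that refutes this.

For a = 1, 2, 3, 4 the conclusion holds.
a = 5: 3^a = 243 and 31·a = 155, so 243 > 155.
Thus a = 5 disproves the claim, and no smaller a works.

a = 5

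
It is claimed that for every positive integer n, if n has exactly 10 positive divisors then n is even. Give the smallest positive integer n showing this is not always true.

n = 405

We need the least positive integer n for which n has exactly 10 positive divisors but n is odd.
For n = 48, 80, 112, 162, 176, 208, 272, 304, 368 the conclusion holds.
n = 405: divisors of 405: 10 divisors; 405 is odd.
Hence n = 405 is a counterexample.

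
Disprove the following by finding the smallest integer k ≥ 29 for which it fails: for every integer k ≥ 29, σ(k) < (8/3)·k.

A counterexample is any integer k ≥ 29 such that the claim fails; we check each in order.
The first 31 eligible values, up to k = 59, all satisfy the conclusion.
k = 60: σ(60) = 168; 168 ≥ 160.
Thus k = 60 disproves the claim, and no smaller k works.

k = 60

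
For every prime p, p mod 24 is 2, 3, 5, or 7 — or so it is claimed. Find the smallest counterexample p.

p = 11

p = 2: 2 mod 24 = 2.
p = 3: 3 mod 24 = 3.
p = 5: 5 mod 24 = 5.
p = 7: 7 mod 24 = 7.
p = 11: 11 mod 24 = 11 — not in {2, 3, 5, 7}.
Hence p = 11 is a counterexample.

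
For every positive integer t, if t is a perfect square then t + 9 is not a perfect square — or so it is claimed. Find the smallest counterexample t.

t = 16

Check each positive integer t in order until t is a perfect square but t + 9 is a perfect square.
t = 1: 1 + 9 = 10, not a perfect square.
t = 4: 4 + 9 = 13, not a perfect square.
t = 9: 9 + 9 = 18, not a perfect square.
t = 16: 16 = 4² and 16 + 9 = 25 = 5².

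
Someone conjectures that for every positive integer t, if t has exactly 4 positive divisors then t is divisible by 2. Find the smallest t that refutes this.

t = 6: τ(6) = 4; 6 mod 2 = 0.
t = 8: τ(8) = 4; 8 mod 2 = 0.
t = 10: τ(10) = 4; 10 mod 2 = 0.
t = 14: τ(14) = 4; 14 mod 2 = 0.
t = 15: τ(15) = 4; 15 mod 2 = 1.

t = 15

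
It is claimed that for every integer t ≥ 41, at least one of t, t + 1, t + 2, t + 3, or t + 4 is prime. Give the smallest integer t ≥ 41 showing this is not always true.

t = 48

A counterexample is any integer t ≥ 41 such that t, t + 1, t + 2, t + 3, t + 4 are all composite; we check each in order.
The first 7 eligible values, up to t = 47, all satisfy the conclusion.
t = 48: 48 = 2 × 24; 49 = 7 × 7; 50 = 2 × 25; 51 = 3 × 17; 52 = 2 × 26 — all composite.
So t = 48 is the smallest counterexample.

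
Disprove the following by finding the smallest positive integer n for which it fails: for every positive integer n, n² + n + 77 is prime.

Check each positive integer n in order until n² + n + 77 is not prime.
The first 5 eligible values, up to n = 5, all satisfy the conclusion.
n = 6: n² + n + 77 = 119 = 7 × 17, composite.

n = 6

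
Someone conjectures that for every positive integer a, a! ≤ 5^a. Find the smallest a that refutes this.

Check each positive integer a in order until a! > 5^a.
The first 11 eligible values, up to a = 11, all satisfy the conclusion.
a = 12: a! = 479001600 and 5^a = 244140625, so 479001600 > 244140625.
So a = 12 is the smallest counterexample.

a = 12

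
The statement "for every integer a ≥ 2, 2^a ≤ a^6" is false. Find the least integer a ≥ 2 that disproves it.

Check each integer a ≥ 2 in order until 2^a > a^6.
For a = 2, 3, 4, 5, …, 27, 28, 29 the conclusion holds.
a = 30: 2^a = 1073741824 and a^6 = 729000000, so 1073741824 > 729000000.
So a = 30 is the smallest counterexample.

a = 30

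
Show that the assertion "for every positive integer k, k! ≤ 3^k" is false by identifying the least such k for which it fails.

A counterexample is any positive integer k such that k! > 3^k; we check each in order.
k = 1: k! = 1 and 3^k = 3, so 1 ≤ 3.
k = 2: k! = 2 and 3^k = 9, so 2 ≤ 9.
k = 3: k! = 6 and 3^k = 27, so 6 ≤ 27.
k = 4: k! = 24 and 3^k = 81, so 24 ≤ 81.
k = 5: k! = 120 and 3^k = 243, so 120 ≤ 243.
k = 6: k! = 720 and 3^k = 729, so 720 ≤ 729.
k = 7: k! = 5040 and 3^k = 2187, so 5040 > 2187.
Hence k = 7 is a counterexample.

k = 7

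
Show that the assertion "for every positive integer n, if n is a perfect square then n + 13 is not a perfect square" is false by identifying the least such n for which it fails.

n = 36

We need the least positive integer n for which n is a perfect square but n + 13 is a perfect square.
n = 1: 1 + 13 = 14, not a perfect square.
n = 4: 4 + 13 = 17, not a perfect square.
n = 9: 9 + 13 = 22, not a perfect square.
n = 16: 16 + 13 = 29, not a perfect square.
n = 25: 25 + 13 = 38, not a perfect square.
n = 36: 36 = 6² and 36 + 13 = 49 = 7².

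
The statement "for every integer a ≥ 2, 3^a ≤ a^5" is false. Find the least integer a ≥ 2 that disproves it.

a = 11

The first 9 eligible values, up to a = 10, all satisfy the conclusion.
a = 11: 3^a = 177147 and a^5 = 161051, so 177147 > 161051.
So a = 11 is the smallest counterexample.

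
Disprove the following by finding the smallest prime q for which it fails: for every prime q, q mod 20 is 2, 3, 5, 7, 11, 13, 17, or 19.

q = 29

For q = 2, 3, 5, 7, 11, 13, 17, 19, 23 the conclusion holds.
q = 29: 29 mod 20 = 9 — not in {2, 3, 5, 7, 11, 13, 17, 19}.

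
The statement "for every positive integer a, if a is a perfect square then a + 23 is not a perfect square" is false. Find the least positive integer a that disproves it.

a = 121

We need the least positive integer a for which a is a perfect square but a + 23 is a perfect square.
For a = 1, 4, 9, 16, 25, 36, 49, 64, 81, 100 the conclusion holds.
a = 121: 121 = 11² and 121 + 23 = 144 = 12².
Thus a = 121 disproves the claim, and no smaller a works.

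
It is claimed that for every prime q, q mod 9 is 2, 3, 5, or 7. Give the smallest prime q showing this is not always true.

For q = 2, 3, 5, 7, 11 the conclusion holds.
q = 13: 13 mod 9 = 4 — not in {2, 3, 5, 7}.

q = 13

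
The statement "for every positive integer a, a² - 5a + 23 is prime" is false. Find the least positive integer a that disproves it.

For a = 1, 2, 3, 4, …, 16, 17, 18 the conclusion holds.
a = 19: a² - 5a + 23 = 289 = 17 × 17, composite.

a = 19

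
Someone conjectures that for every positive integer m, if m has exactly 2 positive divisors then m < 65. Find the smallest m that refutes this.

For m = 2, 3, 5, 7, …, 53, 59, 61 the conclusion holds.
m = 67: τ(67) = 2; 67 ≥ 65.
So m = 67 is the smallest counterexample.

m = 67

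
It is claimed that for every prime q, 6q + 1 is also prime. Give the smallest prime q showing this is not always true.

q = 19

For q = 2, 3, 5, 7, 11, 13, 17 the conclusion holds.
q = 19: 6q + 1 = 115 = 5 × 23, not prime.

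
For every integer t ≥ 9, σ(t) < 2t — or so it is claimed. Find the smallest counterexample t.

We need the least integer t ≥ 9 for which the claim fails.
For t = 9, 10, 11 the conclusion holds.
t = 12: σ(12) = 28; 28 ≥ 24.

t = 12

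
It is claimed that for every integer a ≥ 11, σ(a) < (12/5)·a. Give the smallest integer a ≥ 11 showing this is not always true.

a = 24

The first 13 eligible values, up to a = 23, all satisfy the conclusion.
a = 24: σ(24) = 60; 60 ≥ 288/5.
Thus a = 24 disproves the claim, and no smaller a works.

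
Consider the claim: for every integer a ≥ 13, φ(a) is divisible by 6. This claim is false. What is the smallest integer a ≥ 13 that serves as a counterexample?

For a = 13, 14 the conclusion holds.
a = 15: φ(15) = 8; 8 mod 6 = 2.
Hence a = 15 is a counterexample.

a = 15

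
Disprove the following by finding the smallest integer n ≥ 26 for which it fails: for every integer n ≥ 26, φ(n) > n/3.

We need the least integer n ≥ 26 for which the claim fails.
The first 4 eligible values, up to n = 29, all satisfy the conclusion.
n = 30: φ(30) = 8 and 30/3 = 10, so φ(30) ≤ 30/3.
Thus n = 30 disproves the claim, and no smaller n works.

n = 30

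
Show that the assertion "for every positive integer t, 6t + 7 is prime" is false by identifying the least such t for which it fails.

t = 1: 6t + 7 = 13, prime.
t = 2: 6t + 7 = 19, prime.
t = 3: 6t + 7 = 25 = 5 × 5, composite.
Thus t = 3 disproves the claim, and no smaller t works.

t = 3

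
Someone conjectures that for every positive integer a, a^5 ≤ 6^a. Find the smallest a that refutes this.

a = 3

Check each positive integer a in order until a^5 > 6^a.
a = 1: a^5 = 1 and 6^a = 6, so 1 ≤ 6.
a = 2: a^5 = 32 and 6^a = 36, so 32 ≤ 36.
a = 3: a^5 = 243 and 6^a = 216, so 243 > 216.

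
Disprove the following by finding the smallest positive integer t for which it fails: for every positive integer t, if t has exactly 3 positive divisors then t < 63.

A counterexample is any positive integer t such that t has exactly 3 positive divisors but the claim fails; we check each in order.
For t = 4, 9, 25, 49 the conclusion holds.
t = 121: τ(121) = 3; 121 ≥ 63.
Thus t = 121 disproves the claim, and no smaller t works.

t = 121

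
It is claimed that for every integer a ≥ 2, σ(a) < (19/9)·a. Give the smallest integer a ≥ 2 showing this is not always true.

We need the least integer a ≥ 2 for which the claim fails.
For a = 2, 3, 4, 5, 6, 7, 8, 9, 10, 11 the conclusion holds.
a = 12: σ(12) = 28; 28 ≥ 76/3.

a = 12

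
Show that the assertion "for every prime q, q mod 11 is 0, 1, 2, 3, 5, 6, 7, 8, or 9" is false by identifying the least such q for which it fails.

Check each prime q in order until the claim fails.
For q = 2, 3, 5, 7, …, 23, 29, 31 the conclusion holds.
q = 37: 37 mod 11 = 4 — not in {0, 1, 2, 3, 5, 6, 7, 8, 9}.
So q = 37 is the smallest counterexample.

q = 37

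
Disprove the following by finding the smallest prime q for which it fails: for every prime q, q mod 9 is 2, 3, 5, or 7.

q = 13

Check each prime q in order until the claim fails.
For q = 2, 3, 5, 7, 11 the conclusion holds.
q = 13: 13 mod 9 = 4 — not in {2, 3, 5, 7}.
Hence q = 13 is a counterexample.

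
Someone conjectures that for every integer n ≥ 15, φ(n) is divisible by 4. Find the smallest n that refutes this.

We need the least integer n ≥ 15 for which φ(n) is not divisible by 4.
For n = 15, 16, 17 the conclusion holds.
n = 18: φ(18) = 6; 6 mod 4 = 2.

n = 18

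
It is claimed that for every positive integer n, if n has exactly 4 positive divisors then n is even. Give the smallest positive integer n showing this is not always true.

n = 15

A counterexample is any positive integer n such that n has exactly 4 positive divisors but n is odd; we check each in order.
n = 6: divisors of 6: 1, 2, 3, 6; 6 is even.
n = 8: divisors of 8: 1, 2, 4, 8; 8 is even.
n = 10: divisors of 10: 1, 2, 5, 10; 10 is even.
n = 14: divisors of 14: 1, 2, 7, 14; 14 is even.
n = 15: divisors of 15: 1, 3, 5, 15; 15 is odd.
So n = 15 is the smallest counterexample.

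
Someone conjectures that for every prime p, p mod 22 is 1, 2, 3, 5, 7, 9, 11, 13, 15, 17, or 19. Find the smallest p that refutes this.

p = 43

A counterexample is any prime p such that the claim fails; we check each in order.
For p = 2, 3, 5, 7, …, 31, 37, 41 the conclusion holds.
p = 43: 43 mod 22 = 21 — not in {1, 2, 3, 5, 7, 9, 11, 13, 15, 17, 19}.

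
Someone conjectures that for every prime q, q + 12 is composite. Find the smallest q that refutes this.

q = 5

We need the least prime q for which q + 12 is prime.
q = 2: q + 12 = 14 = 2 × 7, composite.
q = 3: q + 12 = 15 = 3 × 5, composite.
q = 5: q + 12 = 17, prime — not composite.
Thus q = 5 disproves the claim, and no smaller q works.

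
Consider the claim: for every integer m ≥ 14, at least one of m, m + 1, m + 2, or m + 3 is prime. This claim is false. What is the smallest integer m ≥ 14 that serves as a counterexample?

m = 24

Check each integer m ≥ 14 in order until m, m + 1, m + 2, m + 3 are all composite.
The first 10 eligible values, up to m = 23, all satisfy the conclusion.
m = 24: 24 = 2 × 12; 25 = 5 × 5; 26 = 2 × 13; 27 = 3 × 9 — all composite.
Thus m = 24 disproves the claim, and no smaller m works.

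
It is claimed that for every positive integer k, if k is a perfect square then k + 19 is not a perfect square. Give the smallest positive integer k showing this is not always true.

k = 81

A counterexample is any positive integer k such that k is a perfect square but k + 19 is a perfect square; we check each in order.
k = 1: 1 + 19 = 20, not a perfect square.
k = 4: 4 + 19 = 23, not a perfect square.
k = 9: 9 + 19 = 28, not a perfect square.
k = 16: 16 + 19 = 35, not a perfect square.
k = 25: 25 + 19 = 44, not a perfect square.
k = 36: 36 + 19 = 55, not a perfect square.
k = 49: 49 + 19 = 68, not a perfect square.
k = 64: 64 + 19 = 83, not a perfect square.
k = 81: 81 = 9² and 81 + 19 = 100 = 10².
So k = 81 is the smallest counterexample.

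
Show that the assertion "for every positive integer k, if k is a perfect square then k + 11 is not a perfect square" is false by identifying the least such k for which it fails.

k = 25

Check each positive integer k in order until k is a perfect square but k + 11 is a perfect square.
k = 1: 1 + 11 = 12, not a perfect square.
k = 4: 4 + 11 = 15, not a perfect square.
k = 9: 9 + 11 = 20, not a perfect square.
k = 16: 16 + 11 = 27, not a perfect square.
k = 25: 25 = 5² and 25 + 11 = 36 = 6².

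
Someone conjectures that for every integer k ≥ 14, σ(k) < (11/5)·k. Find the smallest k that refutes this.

Check each integer k ≥ 14 in order until the claim fails.
For k = 14, 15, 16, 17, 18, 19, 20, 21, 22, 23 the conclusion holds.
k = 24: σ(24) = 60; 60 ≥ 264/5.

k = 24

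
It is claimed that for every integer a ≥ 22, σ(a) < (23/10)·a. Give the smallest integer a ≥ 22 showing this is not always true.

a = 24

We need the least integer a ≥ 22 for which the claim fails.
a = 22: σ(22) = 36; 36 < 253/5.
a = 23: σ(23) = 24; 24 < 529/10.
a = 24: σ(24) = 60; 60 ≥ 276/5.
Hence a = 24 is a counterexample.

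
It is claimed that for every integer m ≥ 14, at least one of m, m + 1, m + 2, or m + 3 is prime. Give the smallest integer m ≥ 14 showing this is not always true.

For m = 14, 15, 16, 17, 18, 19, 20, 21, 22, 23 the conclusion holds.
m = 24: 24 = 2 × 12; 25 = 5 × 5; 26 = 2 × 13; 27 = 3 × 9 — all composite.
Thus m = 24 disproves the claim, and no smaller m works.

m = 24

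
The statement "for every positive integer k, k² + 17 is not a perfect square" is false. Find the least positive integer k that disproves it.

k = 8

We need the least positive integer k for which k² + 17 is a perfect square.
For k = 1, 2, 3, 4, 5, 6, 7 the conclusion holds.
k = 8: 8² + 17 = 81 = 9², a perfect square.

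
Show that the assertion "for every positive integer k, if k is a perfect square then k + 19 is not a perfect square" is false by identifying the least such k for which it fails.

k = 81

Check each positive integer k in order until k is a perfect square but k + 19 is a perfect square.
The first 8 eligible values, up to k = 64, all satisfy the conclusion.
k = 81: 81 = 9² and 81 + 19 = 100 = 10².
Hence k = 81 is a counterexample.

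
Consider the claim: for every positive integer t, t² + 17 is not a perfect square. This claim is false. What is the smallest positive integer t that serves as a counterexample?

t = 8

We need the least positive integer t for which t² + 17 is a perfect square.
t = 1: 1² + 17 = 18, not a perfect square.
t = 2: 2² + 17 = 21, not a perfect square.
t = 3: 3² + 17 = 26, not a perfect square.
t = 4: 4² + 17 = 33, not a perfect square.
t = 5: 5² + 17 = 42, not a perfect square.
t = 6: 6² + 17 = 53, not a perfect square.
t = 7: 7² + 17 = 66, not a perfect square.
t = 8: 8² + 17 = 81 = 9², a perfect square.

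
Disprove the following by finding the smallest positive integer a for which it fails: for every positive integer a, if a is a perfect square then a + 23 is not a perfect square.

a = 121

For a = 1, 4, 9, 16, 25, 36, 49, 64, 81, 100 the conclusion holds.
a = 121: 121 = 11² and 121 + 23 = 144 = 12².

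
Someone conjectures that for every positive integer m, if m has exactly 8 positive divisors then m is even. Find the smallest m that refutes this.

Check each positive integer m in order until m has exactly 8 positive divisors but m is odd.
For m = 24, 30, 40, 42, …, 88, 102, 104 the conclusion holds.
m = 105: divisors of 105: 1, 3, 5, 7, 15, 21, 35, 105; 105 is odd.

m = 105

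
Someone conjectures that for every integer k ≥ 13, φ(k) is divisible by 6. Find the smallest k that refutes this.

A counterexample is any integer k ≥ 13 such that φ(k) is not divisible by 6; we check each in order.
For k = 13, 14 the conclusion holds.
k = 15: φ(15) = 8; 8 mod 6 = 2.
Hence k = 15 is a counterexample.

k = 15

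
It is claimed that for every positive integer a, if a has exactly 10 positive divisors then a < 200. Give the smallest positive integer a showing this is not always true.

We need the least positive integer a for which a has exactly 10 positive divisors but the claim fails.
The first 5 eligible values, up to a = 176, all satisfy the conclusion.
a = 208: τ(208) = 10; 208 ≥ 200.

a = 208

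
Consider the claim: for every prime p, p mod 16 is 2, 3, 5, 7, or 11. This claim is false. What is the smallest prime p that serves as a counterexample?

p = 13

We need the least prime p for which the claim fails.
The first 5 eligible values, up to p = 11, all satisfy the conclusion.
p = 13: 13 mod 16 = 13 — not in {2, 3, 5, 7, 11}.
Hence p = 13 is a counterexample.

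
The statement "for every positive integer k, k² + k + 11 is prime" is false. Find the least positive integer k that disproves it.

A counterexample is any positive integer k such that k² + k + 11 is not prime; we check each in order.
For k = 1, 2, 3, 4, 5, 6, 7, 8, 9 the conclusion holds.
k = 10: k² + k + 11 = 121 = 11 × 11, composite.

k = 10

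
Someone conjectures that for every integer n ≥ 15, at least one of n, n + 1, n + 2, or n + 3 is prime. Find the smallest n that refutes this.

n = 24

For n = 15, 16, 17, 18, 19, 20, 21, 22, 23 the conclusion holds.
n = 24: 24 = 2 × 12; 25 = 5 × 5; 26 = 2 × 13; 27 = 3 × 9 — all composite.
So n = 24 is the smallest counterexample.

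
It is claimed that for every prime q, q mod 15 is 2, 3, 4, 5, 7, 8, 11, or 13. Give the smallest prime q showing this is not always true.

q = 29

For q = 2, 3, 5, 7, 11, 13, 17, 19, 23 the conclusion holds.
q = 29: 29 mod 15 = 14 — not in {2, 3, 4, 5, 7, 8, 11, 13}.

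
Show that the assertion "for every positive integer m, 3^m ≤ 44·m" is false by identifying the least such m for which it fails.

m = 5

We need the least positive integer m for which 3^m > 44·m.
The first 4 eligible values, up to m = 4, all satisfy the conclusion.
m = 5: 3^m = 243 and 44·m = 220, so 243 > 220.
Hence m = 5 is a counterexample.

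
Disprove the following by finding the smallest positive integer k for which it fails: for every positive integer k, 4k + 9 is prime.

Check each positive integer k in order until 4k + 9 is not prime.
k = 1: 4k + 9 = 13, prime.
k = 2: 4k + 9 = 17, prime.
k = 3: 4k + 9 = 21 = 3 × 7, composite.
Hence k = 3 is a counterexample.

k = 3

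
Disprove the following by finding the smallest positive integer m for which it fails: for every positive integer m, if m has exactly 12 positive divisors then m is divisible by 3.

For m = 60, 72, 84, 90, 96, 108, 126, 132 the conclusion holds.
m = 140: τ(140) = 12; 140 mod 3 = 2.

m = 140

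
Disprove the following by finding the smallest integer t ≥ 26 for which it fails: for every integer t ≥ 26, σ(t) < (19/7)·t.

Check each integer t ≥ 26 in order until the claim fails.
For t = 26, 27, 28, 29, …, 57, 58, 59 the conclusion holds.
t = 60: σ(60) = 168; 168 ≥ 1140/7.

t = 60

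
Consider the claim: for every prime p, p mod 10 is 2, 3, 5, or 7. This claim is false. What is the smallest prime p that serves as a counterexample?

A counterexample is any prime p such that the claim fails; we check each in order.
For p = 2, 3, 5, 7 the conclusion holds.
p = 11: 11 mod 10 = 1 — not in {2, 3, 5, 7}.

p = 11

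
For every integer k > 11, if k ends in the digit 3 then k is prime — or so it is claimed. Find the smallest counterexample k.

We need the least integer k > 11 for which k ends in the digit 3 but k is not prime.
For k = 13, 23 the conclusion holds.
k = 33: 33 ends in 3; 33 = 3 × 11, composite.
Hence k = 33 is a counterexample.

k = 33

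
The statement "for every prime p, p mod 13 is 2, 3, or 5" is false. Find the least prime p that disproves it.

Check each prime p in order until the claim fails.
For p = 2, 3, 5 the conclusion holds.
p = 7: 7 mod 13 = 7 — not in {2, 3, 5}.
Hence p = 7 is a counterexample.

p = 7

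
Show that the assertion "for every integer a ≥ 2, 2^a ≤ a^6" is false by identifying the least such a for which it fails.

a = 30

Check each integer a ≥ 2 in order until 2^a > a^6.
For a = 2, 3, 4, 5, …, 27, 28, 29 the conclusion holds.
a = 30: 2^a = 1073741824 and a^6 = 729000000, so 1073741824 > 729000000.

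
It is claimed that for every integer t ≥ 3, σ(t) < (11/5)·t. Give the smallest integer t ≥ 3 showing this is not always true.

A counterexample is any integer t ≥ 3 such that the claim fails; we check each in order.
For t = 3, 4, 5, 6, 7, 8, 9, 10, 11 the conclusion holds.
t = 12: σ(12) = 28; 28 ≥ 132/5.
Thus t = 12 disproves the claim, and no smaller t works.

t = 12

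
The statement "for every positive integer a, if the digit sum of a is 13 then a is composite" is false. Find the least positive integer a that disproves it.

Check each positive integer a in order until the digit sum of a is 13 but a is prime.
a = 49: digit sum 13; 49 is composite.
a = 58: digit sum 13; 58 is composite.
a = 67: digit sum 13; 67 is prime, not composite.
Hence a = 67 is a counterexample.

a = 67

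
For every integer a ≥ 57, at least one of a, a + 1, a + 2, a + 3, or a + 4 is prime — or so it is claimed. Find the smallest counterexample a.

We need the least integer a ≥ 57 for which a, a + 1, a + 2, a + 3, a + 4 are all composite.
The first 5 eligible values, up to a = 61, all satisfy the conclusion.
a = 62: 62 = 2 × 31; 63 = 3 × 21; 64 = 2 × 32; 65 = 5 × 13; 66 = 2 × 33 — all composite.

a = 62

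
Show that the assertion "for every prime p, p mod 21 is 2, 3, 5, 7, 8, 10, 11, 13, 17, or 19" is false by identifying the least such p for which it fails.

p = 37

We need the least prime p for which the claim fails.
The first 11 eligible values, up to p = 31, all satisfy the conclusion.
p = 37: 37 mod 21 = 16 — not in {2, 3, 5, 7, 8, 10, 11, 13, 17, 19}.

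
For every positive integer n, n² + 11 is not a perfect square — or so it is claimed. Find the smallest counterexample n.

A counterexample is any positive integer n such that n² + 11 is a perfect square; we check each in order.
The first 4 eligible values, up to n = 4, all satisfy the conclusion.
n = 5: 5² + 11 = 36 = 6², a perfect square.

n = 5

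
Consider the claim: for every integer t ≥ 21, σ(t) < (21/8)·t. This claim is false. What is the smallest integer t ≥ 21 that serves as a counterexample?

For t = 21, 22, 23, 24, …, 57, 58, 59 the conclusion holds.
t = 60: σ(60) = 168; 168 ≥ 315/2.

t = 60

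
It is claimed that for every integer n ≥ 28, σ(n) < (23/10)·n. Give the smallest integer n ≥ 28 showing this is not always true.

Check each integer n ≥ 28 in order until the claim fails.
n = 28: σ(28) = 56; 56 < 322/5.
n = 29: σ(29) = 30; 30 < 667/10.
n = 30: σ(30) = 72; 72 ≥ 69.

n = 30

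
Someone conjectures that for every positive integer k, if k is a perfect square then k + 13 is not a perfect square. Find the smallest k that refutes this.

k = 36

Check each positive integer k in order until k is a perfect square but k + 13 is a perfect square.
k = 1: 1 + 13 = 14, not a perfect square.
k = 4: 4 + 13 = 17, not a perfect square.
k = 9: 9 + 13 = 22, not a perfect square.
k = 16: 16 + 13 = 29, not a perfect square.
k = 25: 25 + 13 = 38, not a perfect square.
k = 36: 36 = 6² and 36 + 13 = 49 = 7².
Thus k = 36 disproves the claim, and no smaller k works.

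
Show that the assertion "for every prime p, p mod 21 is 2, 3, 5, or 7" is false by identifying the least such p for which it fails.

p = 11

The first 4 eligible values, up to p = 7, all satisfy the conclusion.
p = 11: 11 mod 21 = 11 — not in {2, 3, 5, 7}.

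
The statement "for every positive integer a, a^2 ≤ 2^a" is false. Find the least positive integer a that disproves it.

a = 3

A counterexample is any positive integer a such that a^2 > 2^a; we check each in order.
a = 1: a^2 = 1 and 2^a = 2, so 1 ≤ 2.
a = 2: a^2 = 4 and 2^a = 4, so 4 ≤ 4.
a = 3: a^2 = 9 and 2^a = 8, so 9 > 8.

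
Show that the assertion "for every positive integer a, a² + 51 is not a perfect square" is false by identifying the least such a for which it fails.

a = 7

a = 1: 1² + 51 = 52, not a perfect square.
a = 2: 2² + 51 = 55, not a perfect square.
a = 3: 3² + 51 = 60, not a perfect square.
a = 4: 4² + 51 = 67, not a perfect square.
a = 5: 5² + 51 = 76, not a perfect square.
a = 6: 6² + 51 = 87, not a perfect square.
a = 7: 7² + 51 = 100 = 10², a perfect square.
Thus a = 7 disproves the claim, and no smaller a works.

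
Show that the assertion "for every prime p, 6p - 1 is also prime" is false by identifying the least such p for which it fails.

p = 11

A counterexample is any prime p such that 6p - 1 is not prime; we check each in order.
The first 4 eligible values, up to p = 7, all satisfy the conclusion.
p = 11: 6p - 1 = 65 = 5 × 13, not prime.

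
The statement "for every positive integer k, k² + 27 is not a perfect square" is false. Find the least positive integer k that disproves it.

k = 3

We need the least positive integer k for which k² + 27 is a perfect square.
k = 1: 1² + 27 = 28, not a perfect square.
k = 2: 2² + 27 = 31, not a perfect square.
k = 3: 3² + 27 = 36 = 6², a perfect square.
Thus k = 3 disproves the claim, and no smaller k works.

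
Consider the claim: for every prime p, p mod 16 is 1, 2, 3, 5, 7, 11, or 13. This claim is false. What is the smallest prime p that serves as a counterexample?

The first 10 eligible values, up to p = 29, all satisfy the conclusion.
p = 31: 31 mod 16 = 15 — not in {1, 2, 3, 5, 7, 11, 13}.
Hence p = 31 is a counterexample.

p = 31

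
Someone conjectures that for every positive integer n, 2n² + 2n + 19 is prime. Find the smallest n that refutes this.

n = 18

A counterexample is any positive integer n such that 2n² + 2n + 19 is not prime; we check each in order.
The first 17 eligible values, up to n = 17, all satisfy the conclusion.
n = 18: 2n² + 2n + 19 = 703 = 19 × 37, composite.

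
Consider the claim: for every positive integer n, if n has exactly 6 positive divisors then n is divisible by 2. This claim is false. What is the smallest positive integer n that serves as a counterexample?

The first 6 eligible values, up to n = 44, all satisfy the conclusion.
n = 45: τ(45) = 6; 45 mod 2 = 1.

n = 45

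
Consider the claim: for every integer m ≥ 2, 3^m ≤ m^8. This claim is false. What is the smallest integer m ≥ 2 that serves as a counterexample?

m = 23

For m = 2, 3, 4, 5, …, 20, 21, 22 the conclusion holds.
m = 23: 3^m = 94143178827 and m^8 = 78310985281, so 94143178827 > 78310985281.
Hence m = 23 is a counterexample.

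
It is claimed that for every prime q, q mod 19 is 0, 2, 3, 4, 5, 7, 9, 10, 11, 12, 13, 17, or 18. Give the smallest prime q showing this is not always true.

We need the least prime q for which the claim fails.
For q = 2, 3, 5, 7, …, 41, 43, 47 the conclusion holds.
q = 53: 53 mod 19 = 15 — not in {0, 2, 3, 4, 5, 7, 9, 10, 11, 12, 13, 17, 18}.

q = 53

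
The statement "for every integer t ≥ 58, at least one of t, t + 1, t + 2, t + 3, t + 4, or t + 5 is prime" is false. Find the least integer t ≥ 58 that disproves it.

t = 90

A counterexample is any integer t ≥ 58 such that t, t + 1, t + 2, t + 3, t + 4, t + 5 are all composite; we check each in order.
For t = 58, 59, 60, 61, …, 87, 88, 89 the conclusion holds.
t = 90: 90 = 2 × 45; 91 = 7 × 13; 92 = 2 × 46; 93 = 3 × 31; 94 = 2 × 47; 95 = 5 × 19 — all composite.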